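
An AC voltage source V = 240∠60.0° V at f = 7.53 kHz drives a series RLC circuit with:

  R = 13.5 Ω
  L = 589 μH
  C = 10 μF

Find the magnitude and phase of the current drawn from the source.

Step 1 — Angular frequency: ω = 2π·f = 2π·7530 = 4.731e+04 rad/s.
Step 2 — Component impedances:
  R: Z = R = 13.5 Ω
  L: Z = jωL = j·4.731e+04·0.000589 = 0 + j27.87 Ω
  C: Z = 1/(jωC) = -j/(ω·C) = 0 - j2.114 Ω
Step 3 — Series combination: Z_total = R + L + C = 13.5 + j25.75 Ω = 29.08∠62.3° Ω.
Step 4 — Source phasor: V = 240∠60.0° V = 120 + j207.8 V.
Step 5 — Ohm's law: I = V / Z_total = (120 + j207.8) / (13.5 + j25.75) = 8.247 - j0.3365 A.
Step 6 — Convert to polar: |I| = 8.254 A, ∠I = -2.3°.

I = 8.254∠-2.3° A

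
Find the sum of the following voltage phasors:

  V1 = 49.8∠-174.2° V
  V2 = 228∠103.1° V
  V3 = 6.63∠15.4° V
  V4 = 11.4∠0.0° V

Step 1 — Convert each phasor to rectangular form:
  V1 = 49.8·(cos(-174.2°) + j·sin(-174.2°)) = -49.55 - j5.033 V
  V2 = 228·(cos(103.1°) + j·sin(103.1°)) = -51.68 + j222.1 V
  V3 = 6.63·(cos(15.4°) + j·sin(15.4°)) = 6.392 + j1.761 V
  V4 = 11.4·(cos(0.0°) + j·sin(0.0°)) = 11.4 V
Step 2 — Sum components: V_total = -83.43 + j218.8 V.
Step 3 — Convert to polar: |V_total| = 234.2 V, ∠V_total = 110.9°.

V_total = 234.2∠110.9° V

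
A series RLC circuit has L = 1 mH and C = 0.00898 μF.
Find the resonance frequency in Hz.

Step 1 — Resonance condition Im(Z)=0 gives ω₀ = 1/√(LC).
Step 2 — ω₀ = 1/√(0.001·8.98e-09) = 3.337e+05 rad/s.
Step 3 — f₀ = ω₀/(2π) = 5.311e+04 Hz.

f₀ = 5.311e+04 Hz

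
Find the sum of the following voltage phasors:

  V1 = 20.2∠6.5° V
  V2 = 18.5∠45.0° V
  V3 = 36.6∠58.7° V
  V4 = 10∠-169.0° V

Step 1 — Convert each phasor to rectangular form:
  V1 = 20.2·(cos(6.5°) + j·sin(6.5°)) = 20.07 + j2.287 V
  V2 = 18.5·(cos(45.0°) + j·sin(45.0°)) = 13.08 + j13.08 V
  V3 = 36.6·(cos(58.7°) + j·sin(58.7°)) = 19.01 + j31.27 V
  V4 = 10·(cos(-169.0°) + j·sin(-169.0°)) = -9.816 - j1.908 V
Step 2 — Sum components: V_total = 42.35 + j44.73 V.
Step 3 — Convert to polar: |V_total| = 61.6 V, ∠V_total = 46.6°.

V_total = 61.6∠46.6° V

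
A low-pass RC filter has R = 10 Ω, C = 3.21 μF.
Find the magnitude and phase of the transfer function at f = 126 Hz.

Step 1 — Angular frequency: ω = 2π·126 = 791.7 rad/s.
Step 2 — Transfer function: H(jω) = 1/(1 + jωRC).
Step 3 — Denominator: 1 + jωRC = 1 + j·791.7·10·3.21e-06 = 1 + j0.02541.
Step 4 — H = 0.9994 - j0.0254.
Step 5 — Magnitude: |H| = 0.9997 (-0.0 dB); phase: φ = -1.5°.

|H| = 0.9997 (-0.0 dB), φ = -1.5°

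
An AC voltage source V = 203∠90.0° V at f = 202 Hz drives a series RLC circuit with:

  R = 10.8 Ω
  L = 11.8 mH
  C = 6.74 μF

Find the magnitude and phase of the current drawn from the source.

Step 1 — Angular frequency: ω = 2π·f = 2π·202 = 1269 rad/s.
Step 2 — Component impedances:
  R: Z = R = 10.8 Ω
  L: Z = jωL = j·1269·0.0118 = 0 + j14.98 Ω
  C: Z = 1/(jωC) = -j/(ω·C) = 0 - j116.9 Ω
Step 3 — Series combination: Z_total = R + L + C = 10.8 - j101.9 Ω = 102.5∠-84.0° Ω.
Step 4 — Source phasor: V = 203∠90.0° V = 0 + j203 V.
Step 5 — Ohm's law: I = V / Z_total = (0 + j203) / (10.8 - j101.9) = -1.97 + j0.2087 A.
Step 6 — Convert to polar: |I| = 1.981 A, ∠I = 174.0°.

I = 1.981∠174.0° A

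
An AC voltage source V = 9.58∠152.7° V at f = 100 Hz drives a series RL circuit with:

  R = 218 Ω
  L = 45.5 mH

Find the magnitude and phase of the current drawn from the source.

Step 1 — Angular frequency: ω = 2π·f = 2π·100 = 628.3 rad/s.
Step 2 — Component impedances:
  R: Z = R = 218 Ω
  L: Z = jωL = j·628.3·0.0455 = 0 + j28.59 Ω
Step 3 — Series combination: Z_total = R + L = 218 + j28.59 Ω = 219.9∠7.5° Ω.
Step 4 — Source phasor: V = 9.58∠152.7° V = -8.513 + j4.394 V.
Step 5 — Ohm's law: I = V / Z_total = (-8.513 + j4.394) / (218 + j28.59) = -0.03579 + j0.02485 A.
Step 6 — Convert to polar: |I| = 0.04357 A, ∠I = 145.2°.

I = 0.04357∠145.2° A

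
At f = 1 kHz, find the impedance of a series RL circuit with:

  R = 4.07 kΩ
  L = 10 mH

Step 1 — Angular frequency: ω = 2π·f = 2π·1000 = 6283 rad/s.
Step 2 — Component impedances:
  R: Z = R = 4070 Ω
  L: Z = jωL = j·6283·0.01 = 0 + j62.83 Ω
Step 3 — Series combination: Z_total = R + L = 4070 + j62.83 Ω = 4070∠0.9° Ω.

Z = 4070 + j62.83 Ω = 4070∠0.9° Ω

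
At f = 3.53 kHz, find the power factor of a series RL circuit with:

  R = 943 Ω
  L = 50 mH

Step 1 — Angular frequency: ω = 2π·f = 2π·3530 = 2.218e+04 rad/s.
Step 2 — Component impedances:
  R: Z = R = 943 Ω
  L: Z = jωL = j·2.218e+04·0.05 = 0 + j1109 Ω
Step 3 — Series combination: Z_total = R + L = 943 + j1109 Ω = 1456∠49.6° Ω.
Step 4 — Power factor: PF = cos(φ) = Re(Z)/|Z| = 943/1455.7 = 0.6478.
Step 5 — Type: Im(Z) = 1109 ⇒ lagging (phase φ = 49.6°).

PF = 0.6478 (lagging, φ = 49.6°)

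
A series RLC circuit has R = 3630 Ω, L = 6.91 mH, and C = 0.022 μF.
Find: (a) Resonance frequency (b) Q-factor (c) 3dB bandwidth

Step 1 — Resonance: ω₀ = 1/√(LC) = 1/√(0.00691·2.2e-08) = 8.111e+04 rad/s.
Step 2 — f₀ = ω₀/(2π) = 1.291e+04 Hz.
Step 3 — Series Q: Q = ω₀L/R = 8.111e+04·0.00691/3630 = 0.1544.
Step 4 — Bandwidth: Δω = ω₀/Q = 5.253e+05 rad/s; BW = Δω/(2π) = 8.361e+04 Hz.

(a) f₀ = 1.291e+04 Hz  (b) Q = 0.1544  (c) BW = 8.361e+04 Hz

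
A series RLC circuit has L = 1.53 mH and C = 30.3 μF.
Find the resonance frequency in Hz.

Step 1 — Resonance condition Im(Z)=0 gives ω₀ = 1/√(LC).
Step 2 — ω₀ = 1/√(0.00153·3.03e-05) = 4644 rad/s.
Step 3 — f₀ = ω₀/(2π) = 739.2 Hz.

f₀ = 739.2 Hz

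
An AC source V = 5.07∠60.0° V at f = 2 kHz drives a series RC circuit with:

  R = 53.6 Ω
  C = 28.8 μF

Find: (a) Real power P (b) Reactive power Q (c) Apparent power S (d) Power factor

Step 1 — Angular frequency: ω = 2π·f = 2π·2000 = 1.257e+04 rad/s.
Step 2 — Component impedances:
  R: Z = R = 53.6 Ω
  C: Z = 1/(jωC) = -j/(ω·C) = 0 - j2.763 Ω
Step 3 — Series combination: Z_total = R + C = 53.6 - j2.763 Ω = 53.67∠-3.0° Ω.
Step 4 — Source phasor: V = 5.07∠60.0° V = 2.535 + j4.391 V.
Step 5 — Current: I = V / Z = 0.04296 + j0.08413 A = 0.09446∠63.0° A.
Step 6 — Complex power: S = V·I* = 0.4783 - j0.02466 VA.
Step 7 — Real power: P = Re(S) = 0.4783 W.
Step 8 — Reactive power: Q = Im(S) = -0.02466 VAR.
Step 9 — Apparent power: |S| = 0.4789 VA.
Step 10 — Power factor: PF = P/|S| = 0.9987 (leading).

(a) P = 0.4783 W  (b) Q = -0.02466 VAR  (c) S = 0.4789 VA  (d) PF = 0.9987 (leading)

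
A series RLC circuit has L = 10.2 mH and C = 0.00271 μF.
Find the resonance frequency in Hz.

Step 1 — Resonance condition Im(Z)=0 gives ω₀ = 1/√(LC).
Step 2 — ω₀ = 1/√(0.0102·2.71e-09) = 1.902e+05 rad/s.
Step 3 — f₀ = ω₀/(2π) = 3.027e+04 Hz.

f₀ = 3.027e+04 Hz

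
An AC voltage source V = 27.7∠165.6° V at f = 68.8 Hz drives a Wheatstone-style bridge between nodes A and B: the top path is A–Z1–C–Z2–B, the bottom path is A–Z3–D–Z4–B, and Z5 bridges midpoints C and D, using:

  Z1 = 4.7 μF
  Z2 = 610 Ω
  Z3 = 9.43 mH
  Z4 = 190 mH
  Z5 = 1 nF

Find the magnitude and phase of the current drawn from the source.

Step 1 — Angular frequency: ω = 2π·f = 2π·68.8 = 432.3 rad/s.
Step 2 — Component impedances:
  Z1: Z = 1/(jωC) = -j/(ω·C) = 0 - j492.2 Ω
  Z2: Z = R = 610 Ω
  Z3: Z = jωL = j·432.3·0.00943 = 0 + j4.076 Ω
  Z4: Z = jωL = j·432.3·0.19 = 0 + j82.13 Ω
  Z5: Z = 1/(jωC) = -j/(ω·C) = 0 - j2.313e+06 Ω
Step 3 — Bridge requires nodal analysis (the Z5 bridge couples midpoints C and D, so the two paths cannot be reduced to a simple series/parallel combination). Setting node B to ground and injecting 1 A at node A, the 3-node admittance system at A, C, D solves to V_A = Z_AB = 8.445 + j91.83 Ω = 92.22∠84.7° Ω.
Step 4 — Source phasor: V = 27.7∠165.6° V = -26.83 + j6.889 V.
Step 5 — Ohm's law: I = V / Z_total = (-26.83 + j6.889) / (8.445 + j91.83) = 0.04774 + j0.2966 A.
Step 6 — Convert to polar: |I| = 0.3004 A, ∠I = 80.9°.

I = 0.3004∠80.9° A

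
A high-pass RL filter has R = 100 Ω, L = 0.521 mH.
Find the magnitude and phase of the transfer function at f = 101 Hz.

Step 1 — Angular frequency: ω = 2π·101 = 634.6 rad/s.
Step 2 — Transfer function: H(jω) = jωL/(R + jωL).
Step 3 — Numerator jωL = j·0.3306; denominator R + jωL = 100 + j0.3306.
Step 4 — H = 1.093e-05 + j0.003306.
Step 5 — Magnitude: |H| = 0.003306 (-49.6 dB); phase: φ = 89.8°.

|H| = 0.003306 (-49.6 dB), φ = 89.8°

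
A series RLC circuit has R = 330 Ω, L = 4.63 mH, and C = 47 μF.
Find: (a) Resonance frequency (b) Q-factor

Step 1 — Resonance condition Im(Z)=0 gives ω₀ = 1/√(LC).
Step 2 — ω₀ = 1/√(0.00463·4.7e-05) = 2144 rad/s.
Step 3 — f₀ = ω₀/(2π) = 341.2 Hz.
Step 4 — Series Q: Q = ω₀L/R = 2144·0.00463/330 = 0.03008.

(a) f₀ = 341.2 Hz  (b) Q = 0.03008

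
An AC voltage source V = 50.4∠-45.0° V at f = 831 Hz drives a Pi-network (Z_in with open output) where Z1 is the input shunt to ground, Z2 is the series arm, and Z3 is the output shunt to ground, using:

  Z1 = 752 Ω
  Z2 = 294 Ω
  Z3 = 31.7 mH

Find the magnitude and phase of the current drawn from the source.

Step 1 — Angular frequency: ω = 2π·f = 2π·831 = 5221 rad/s.
Step 2 — Component impedances:
  Z1: Z = R = 752 Ω
  Z2: Z = R = 294 Ω
  Z3: Z = jωL = j·5221·0.0317 = 0 + j165.5 Ω
Step 3 — With open output, the series arm Z2 and the output shunt Z3 appear in series to ground: Z2 + Z3 = 294 + j165.5 Ω.
Step 4 — Parallel with input shunt Z1: Z_in = Z1 || (Z2 + Z3) = 224.6 + j83.46 Ω = 239.6∠20.4° Ω.
Step 5 — Source phasor: V = 50.4∠-45.0° V = 35.64 - j35.64 V.
Step 6 — Ohm's law: I = V / Z_total = (35.64 - j35.64) / (224.6 + j83.46) = 0.08762 - j0.1913 A.
Step 7 — Convert to polar: |I| = 0.2104 A, ∠I = -65.4°.

I = 0.2104∠-65.4° A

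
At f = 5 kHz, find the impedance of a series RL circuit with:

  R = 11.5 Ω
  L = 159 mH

Step 1 — Angular frequency: ω = 2π·f = 2π·5000 = 3.142e+04 rad/s.
Step 2 — Component impedances:
  R: Z = R = 11.5 Ω
  L: Z = jωL = j·3.142e+04·0.159 = 0 + j4995 Ω
Step 3 — Series combination: Z_total = R + L = 11.5 + j4995 Ω = 4995∠89.9° Ω.

Z = 11.5 + j4995 Ω = 4995∠89.9° Ω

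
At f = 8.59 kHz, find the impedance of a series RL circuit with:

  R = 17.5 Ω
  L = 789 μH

Step 1 — Angular frequency: ω = 2π·f = 2π·8590 = 5.397e+04 rad/s.
Step 2 — Component impedances:
  R: Z = R = 17.5 Ω
  L: Z = jωL = j·5.397e+04·0.000789 = 0 + j42.58 Ω
Step 3 — Series combination: Z_total = R + L = 17.5 + j42.58 Ω = 46.04∠67.7° Ω.

Z = 17.5 + j42.58 Ω = 46.04∠67.7° Ω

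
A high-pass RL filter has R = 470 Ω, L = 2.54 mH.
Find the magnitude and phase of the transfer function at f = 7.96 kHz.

Step 1 — Angular frequency: ω = 2π·7960 = 5.001e+04 rad/s.
Step 2 — Transfer function: H(jω) = jωL/(R + jωL).
Step 3 — Numerator jωL = j·127; denominator R + jωL = 470 + j127.
Step 4 — H = 0.06808 + j0.2519.
Step 5 — Magnitude: |H| = 0.2609 (-11.7 dB); phase: φ = 74.9°.

|H| = 0.2609 (-11.7 dB), φ = 74.9°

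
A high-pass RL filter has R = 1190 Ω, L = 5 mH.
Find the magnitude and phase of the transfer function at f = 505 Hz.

Step 1 — Angular frequency: ω = 2π·505 = 3173 rad/s.
Step 2 — Transfer function: H(jω) = jωL/(R + jωL).
Step 3 — Numerator jωL = j·15.87; denominator R + jωL = 1190 + j15.87.
Step 4 — H = 0.0001777 + j0.01333.
Step 5 — Magnitude: |H| = 0.01333 (-37.5 dB); phase: φ = 89.2°.

|H| = 0.01333 (-37.5 dB), φ = 89.2°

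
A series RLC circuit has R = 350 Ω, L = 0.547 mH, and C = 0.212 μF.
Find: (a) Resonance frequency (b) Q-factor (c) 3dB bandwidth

Step 1 — Resonance: ω₀ = 1/√(LC) = 1/√(0.000547·2.12e-07) = 9.286e+04 rad/s.
Step 2 — f₀ = ω₀/(2π) = 1.478e+04 Hz.
Step 3 — Series Q: Q = ω₀L/R = 9.286e+04·0.000547/350 = 0.1451.
Step 4 — Bandwidth: Δω = ω₀/Q = 6.399e+05 rad/s; BW = Δω/(2π) = 1.018e+05 Hz.

(a) f₀ = 1.478e+04 Hz  (b) Q = 0.1451  (c) BW = 1.018e+05 Hz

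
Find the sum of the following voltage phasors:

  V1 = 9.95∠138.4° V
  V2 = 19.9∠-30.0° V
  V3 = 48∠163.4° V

Step 1 — Convert each phasor to rectangular form:
  V1 = 9.95·(cos(138.4°) + j·sin(138.4°)) = -7.441 + j6.606 V
  V2 = 19.9·(cos(-30.0°) + j·sin(-30.0°)) = 17.23 - j9.95 V
  V3 = 48·(cos(163.4°) + j·sin(163.4°)) = -46 + j13.71 V
Step 2 — Sum components: V_total = -36.21 + j10.37 V.
Step 3 — Convert to polar: |V_total| = 37.66 V, ∠V_total = 164.0°.

V_total = 37.66∠164.0° V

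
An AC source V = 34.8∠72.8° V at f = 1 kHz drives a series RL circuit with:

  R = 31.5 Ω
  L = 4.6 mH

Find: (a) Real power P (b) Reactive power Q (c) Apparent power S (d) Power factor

Step 1 — Angular frequency: ω = 2π·f = 2π·1000 = 6283 rad/s.
Step 2 — Component impedances:
  R: Z = R = 31.5 Ω
  L: Z = jωL = j·6283·0.0046 = 0 + j28.9 Ω
Step 3 — Series combination: Z_total = R + L = 31.5 + j28.9 Ω = 42.75∠42.5° Ω.
Step 4 — Source phasor: V = 34.8∠72.8° V = 10.29 + j33.24 V.
Step 5 — Current: I = V / Z = 0.7031 + j0.4102 A = 0.814∠30.3° A.
Step 6 — Complex power: S = V·I* = 20.87 + j19.15 VA.
Step 7 — Real power: P = Re(S) = 20.87 W.
Step 8 — Reactive power: Q = Im(S) = 19.15 VAR.
Step 9 — Apparent power: |S| = 28.33 VA.
Step 10 — Power factor: PF = P/|S| = 0.7368 (lagging).

(a) P = 20.87 W  (b) Q = 19.15 VAR  (c) S = 28.33 VA  (d) PF = 0.7368 (lagging)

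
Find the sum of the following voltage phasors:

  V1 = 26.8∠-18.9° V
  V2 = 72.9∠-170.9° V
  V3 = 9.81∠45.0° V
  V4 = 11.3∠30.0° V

Step 1 — Convert each phasor to rectangular form:
  V1 = 26.8·(cos(-18.9°) + j·sin(-18.9°)) = 25.36 - j8.681 V
  V2 = 72.9·(cos(-170.9°) + j·sin(-170.9°)) = -71.98 - j11.53 V
  V3 = 9.81·(cos(45.0°) + j·sin(45.0°)) = 6.937 + j6.937 V
  V4 = 11.3·(cos(30.0°) + j·sin(30.0°)) = 9.786 + j5.65 V
Step 2 — Sum components: V_total = -29.9 - j7.624 V.
Step 3 — Convert to polar: |V_total| = 30.86 V, ∠V_total = -165.7°.

V_total = 30.86∠-165.7° V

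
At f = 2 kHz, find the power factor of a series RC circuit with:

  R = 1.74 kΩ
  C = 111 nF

Step 1 — Angular frequency: ω = 2π·f = 2π·2000 = 1.257e+04 rad/s.
Step 2 — Component impedances:
  R: Z = R = 1740 Ω
  C: Z = 1/(jωC) = -j/(ω·C) = 0 - j716.9 Ω
Step 3 — Series combination: Z_total = R + C = 1740 - j716.9 Ω = 1882∠-22.4° Ω.
Step 4 — Power factor: PF = cos(φ) = Re(Z)/|Z| = 1740/1881.9 = 0.9246.
Step 5 — Type: Im(Z) = -716.9 ⇒ leading (phase φ = -22.4°).

PF = 0.9246 (leading, φ = -22.4°)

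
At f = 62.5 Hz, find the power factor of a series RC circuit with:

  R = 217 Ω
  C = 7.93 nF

Step 1 — Angular frequency: ω = 2π·f = 2π·62.5 = 392.7 rad/s.
Step 2 — Component impedances:
  R: Z = R = 217 Ω
  C: Z = 1/(jωC) = -j/(ω·C) = 0 - j3.211e+05 Ω
Step 3 — Series combination: Z_total = R + C = 217 - j3.211e+05 Ω = 3.211e+05∠-90.0° Ω.
Step 4 — Power factor: PF = cos(φ) = Re(Z)/|Z| = 217/3.211e+05 = 0.0006758.
Step 5 — Type: Im(Z) = -3.211e+05 ⇒ leading (phase φ = -90.0°).

PF = 0.0006758 (leading, φ = -90.0°)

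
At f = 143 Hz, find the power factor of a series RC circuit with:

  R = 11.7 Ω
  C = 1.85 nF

Step 1 — Angular frequency: ω = 2π·f = 2π·143 = 898.5 rad/s.
Step 2 — Component impedances:
  R: Z = R = 11.7 Ω
  C: Z = 1/(jωC) = -j/(ω·C) = 0 - j6.016e+05 Ω
Step 3 — Series combination: Z_total = R + C = 11.7 - j6.016e+05 Ω = 6.016e+05∠-90.0° Ω.
Step 4 — Power factor: PF = cos(φ) = Re(Z)/|Z| = 11.7/6.016e+05 = 1.945e-05.
Step 5 — Type: Im(Z) = -6.016e+05 ⇒ leading (phase φ = -90.0°).

PF = 1.945e-05 (leading, φ = -90.0°)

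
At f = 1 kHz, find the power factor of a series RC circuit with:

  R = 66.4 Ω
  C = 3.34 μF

Step 1 — Angular frequency: ω = 2π·f = 2π·1000 = 6283 rad/s.
Step 2 — Component impedances:
  R: Z = R = 66.4 Ω
  C: Z = 1/(jωC) = -j/(ω·C) = 0 - j47.65 Ω
Step 3 — Series combination: Z_total = R + C = 66.4 - j47.65 Ω = 81.73∠-35.7° Ω.
Step 4 — Power factor: PF = cos(φ) = Re(Z)/|Z| = 66.4/81.73 = 0.8124.
Step 5 — Type: Im(Z) = -47.65 ⇒ leading (phase φ = -35.7°).

PF = 0.8124 (leading, φ = -35.7°)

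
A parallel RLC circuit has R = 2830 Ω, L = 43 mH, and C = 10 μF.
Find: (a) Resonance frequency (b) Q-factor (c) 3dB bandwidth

Step 1 — Resonance: ω₀ = 1/√(LC) = 1/√(0.043·1e-05) = 1525 rad/s.
Step 2 — f₀ = ω₀/(2π) = 242.7 Hz.
Step 3 — Parallel Q: Q = R/(ω₀L) = 2830/(1525·0.043) = 43.16.
Step 4 — Bandwidth: Δω = ω₀/Q = 35.34 rad/s; BW = Δω/(2π) = 5.624 Hz.

(a) f₀ = 242.7 Hz  (b) Q = 43.16  (c) BW = 5.624 Hz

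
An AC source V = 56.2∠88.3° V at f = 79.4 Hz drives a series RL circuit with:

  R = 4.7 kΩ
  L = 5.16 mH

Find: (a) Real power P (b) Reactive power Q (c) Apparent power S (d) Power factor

Step 1 — Angular frequency: ω = 2π·f = 2π·79.4 = 498.9 rad/s.
Step 2 — Component impedances:
  R: Z = R = 4700 Ω
  L: Z = jωL = j·498.9·0.00516 = 0 + j2.574 Ω
Step 3 — Series combination: Z_total = R + L = 4700 + j2.574 Ω = 4700∠0.0° Ω.
Step 4 — Source phasor: V = 56.2∠88.3° V = 1.667 + j56.18 V.
Step 5 — Current: I = V / Z = 0.0003613 + j0.01195 A = 0.01196∠88.3° A.
Step 6 — Complex power: S = V·I* = 0.672 + j0.0003681 VA.
Step 7 — Real power: P = Re(S) = 0.672 W.
Step 8 — Reactive power: Q = Im(S) = 0.0003681 VAR.
Step 9 — Apparent power: |S| = 0.672 VA.
Step 10 — Power factor: PF = P/|S| = 1 (lagging).

(a) P = 0.672 W  (b) Q = 0.0003681 VAR  (c) S = 0.672 VA  (d) PF = 1 (lagging)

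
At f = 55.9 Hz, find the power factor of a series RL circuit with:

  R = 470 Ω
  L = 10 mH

Step 1 — Angular frequency: ω = 2π·f = 2π·55.9 = 351.2 rad/s.
Step 2 — Component impedances:
  R: Z = R = 470 Ω
  L: Z = jωL = j·351.2·0.01 = 0 + j3.512 Ω
Step 3 — Series combination: Z_total = R + L = 470 + j3.512 Ω = 470∠0.4° Ω.
Step 4 — Power factor: PF = cos(φ) = Re(Z)/|Z| = 470/470 = 1.
Step 5 — Type: Im(Z) = 3.512 ⇒ lagging (phase φ = 0.4°).

PF = 1 (lagging, φ = 0.4°)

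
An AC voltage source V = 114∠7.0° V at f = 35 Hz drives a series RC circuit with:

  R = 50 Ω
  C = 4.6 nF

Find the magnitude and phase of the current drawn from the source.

Step 1 — Angular frequency: ω = 2π·f = 2π·35 = 219.9 rad/s.
Step 2 — Component impedances:
  R: Z = R = 50 Ω
  C: Z = 1/(jωC) = -j/(ω·C) = 0 - j9.885e+05 Ω
Step 3 — Series combination: Z_total = R + C = 50 - j9.885e+05 Ω = 9.885e+05∠-90.0° Ω.
Step 4 — Source phasor: V = 114∠7.0° V = 113.2 + j13.89 V.
Step 5 — Ohm's law: I = V / Z_total = (113.2 + j13.89) / (50 - j9.885e+05) = -1.405e-05 + j0.0001145 A.
Step 6 — Convert to polar: |I| = 0.0001153 A, ∠I = 97.0°.

I = 0.0001153∠97.0° A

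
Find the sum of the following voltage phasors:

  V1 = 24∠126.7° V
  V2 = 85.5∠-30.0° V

Step 1 — Convert each phasor to rectangular form:
  V1 = 24·(cos(126.7°) + j·sin(126.7°)) = -14.34 + j19.24 V
  V2 = 85.5·(cos(-30.0°) + j·sin(-30.0°)) = 74.05 - j42.75 V
Step 2 — Sum components: V_total = 59.7 - j23.51 V.
Step 3 — Convert to polar: |V_total| = 64.16 V, ∠V_total = -21.5°.

V_total = 64.16∠-21.5° V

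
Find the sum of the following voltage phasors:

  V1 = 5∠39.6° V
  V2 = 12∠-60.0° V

Step 1 — Convert each phasor to rectangular form:
  V1 = 5·(cos(39.6°) + j·sin(39.6°)) = 3.853 + j3.187 V
  V2 = 12·(cos(-60.0°) + j·sin(-60.0°)) = 6 - j10.39 V
Step 2 — Sum components: V_total = 9.853 - j7.205 V.
Step 3 — Convert to polar: |V_total| = 12.21 V, ∠V_total = -36.2°.

V_total = 12.21∠-36.2° V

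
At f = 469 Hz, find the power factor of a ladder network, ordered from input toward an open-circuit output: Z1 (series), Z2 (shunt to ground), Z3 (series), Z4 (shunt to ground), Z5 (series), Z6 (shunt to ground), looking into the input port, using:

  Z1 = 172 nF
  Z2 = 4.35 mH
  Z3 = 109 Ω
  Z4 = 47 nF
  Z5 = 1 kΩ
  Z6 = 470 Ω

Step 1 — Angular frequency: ω = 2π·f = 2π·469 = 2947 rad/s.
Step 2 — Component impedances:
  Z1: Z = 1/(jωC) = -j/(ω·C) = 0 - j1973 Ω
  Z2: Z = jωL = j·2947·0.00435 = 0 + j12.82 Ω
  Z3: Z = R = 109 Ω
  Z4: Z = 1/(jωC) = -j/(ω·C) = 0 - j7220 Ω
  Z5: Z = R = 1000 Ω
  Z6: Z = R = 470 Ω
Step 3 — Ladder network (open output): work backward from the far end, alternating series and parallel combinations. Z_in = 0.1047 - j1960 Ω = 1960∠-90.0° Ω.
Step 4 — Power factor: PF = cos(φ) = Re(Z)/|Z| = 0.104656/1960.13 = 5.339e-05.
Step 5 — Type: Im(Z) = -1960 ⇒ leading (phase φ = -90.0°).

PF = 5.339e-05 (leading, φ = -90.0°)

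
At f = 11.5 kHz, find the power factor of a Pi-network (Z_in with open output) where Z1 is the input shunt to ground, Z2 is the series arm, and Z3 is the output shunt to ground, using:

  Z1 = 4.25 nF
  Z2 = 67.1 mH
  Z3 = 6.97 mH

Step 1 — Angular frequency: ω = 2π·f = 2π·1.15e+04 = 7.226e+04 rad/s.
Step 2 — Component impedances:
  Z1: Z = 1/(jωC) = -j/(ω·C) = 0 - j3256 Ω
  Z2: Z = jωL = j·7.226e+04·0.0671 = 0 + j4848 Ω
  Z3: Z = jωL = j·7.226e+04·0.00697 = 0 + j503.6 Ω
Step 3 — With open output, the series arm Z2 and the output shunt Z3 appear in series to ground: Z2 + Z3 = 0 + j5352 Ω.
Step 4 — Parallel with input shunt Z1: Z_in = Z1 || (Z2 + Z3) = 0 - j8316 Ω = 8316∠-90.0° Ω.
Step 5 — Power factor: PF = cos(φ) = Re(Z)/|Z| = 0/8316 = 0.
Step 6 — Type: Im(Z) = -8316 ⇒ leading (phase φ = -90.0°).

PF = 0 (leading, φ = -90.0°)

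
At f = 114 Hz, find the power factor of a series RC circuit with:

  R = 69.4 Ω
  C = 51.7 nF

Step 1 — Angular frequency: ω = 2π·f = 2π·114 = 716.3 rad/s.
Step 2 — Component impedances:
  R: Z = R = 69.4 Ω
  C: Z = 1/(jωC) = -j/(ω·C) = 0 - j2.7e+04 Ω
Step 3 — Series combination: Z_total = R + C = 69.4 - j2.7e+04 Ω = 2.7e+04∠-89.9° Ω.
Step 4 — Power factor: PF = cos(φ) = Re(Z)/|Z| = 69.4/2.7e+04 = 0.00257.
Step 5 — Type: Im(Z) = -2.7e+04 ⇒ leading (phase φ = -89.9°).

PF = 0.00257 (leading, φ = -89.9°)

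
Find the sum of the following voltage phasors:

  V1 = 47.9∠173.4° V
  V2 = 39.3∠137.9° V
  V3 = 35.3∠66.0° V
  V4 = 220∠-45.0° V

Step 1 — Convert each phasor to rectangular form:
  V1 = 47.9·(cos(173.4°) + j·sin(173.4°)) = -47.58 + j5.505 V
  V2 = 39.3·(cos(137.9°) + j·sin(137.9°)) = -29.16 + j26.35 V
  V3 = 35.3·(cos(66.0°) + j·sin(66.0°)) = 14.36 + j32.25 V
  V4 = 220·(cos(-45.0°) + j·sin(-45.0°)) = 155.6 - j155.6 V
Step 2 — Sum components: V_total = 93.18 - j91.46 V.
Step 3 — Convert to polar: |V_total| = 130.6 V, ∠V_total = -44.5°.

V_total = 130.6∠-44.5° V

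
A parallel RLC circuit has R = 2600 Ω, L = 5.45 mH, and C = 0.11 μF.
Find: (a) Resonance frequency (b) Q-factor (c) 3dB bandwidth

Step 1 — Resonance: ω₀ = 1/√(LC) = 1/√(0.00545·1.1e-07) = 4.084e+04 rad/s.
Step 2 — f₀ = ω₀/(2π) = 6500 Hz.
Step 3 — Parallel Q: Q = R/(ω₀L) = 2600/(4.084e+04·0.00545) = 11.68.
Step 4 — Bandwidth: Δω = ω₀/Q = 3497 rad/s; BW = Δω/(2π) = 556.5 Hz.

(a) f₀ = 6500 Hz  (b) Q = 11.68  (c) BW = 556.5 Hz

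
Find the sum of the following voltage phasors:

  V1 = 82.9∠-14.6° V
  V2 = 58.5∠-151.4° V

Step 1 — Convert each phasor to rectangular form:
  V1 = 82.9·(cos(-14.6°) + j·sin(-14.6°)) = 80.22 - j20.9 V
  V2 = 58.5·(cos(-151.4°) + j·sin(-151.4°)) = -51.36 - j28 V
Step 2 — Sum components: V_total = 28.86 - j48.9 V.
Step 3 — Convert to polar: |V_total| = 56.78 V, ∠V_total = -59.5°.

V_total = 56.78∠-59.5° V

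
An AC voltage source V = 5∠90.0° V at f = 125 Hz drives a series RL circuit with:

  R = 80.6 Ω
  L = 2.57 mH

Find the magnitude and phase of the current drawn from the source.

Step 1 — Angular frequency: ω = 2π·f = 2π·125 = 785.4 rad/s.
Step 2 — Component impedances:
  R: Z = R = 80.6 Ω
  L: Z = jωL = j·785.4·0.00257 = 0 + j2.018 Ω
Step 3 — Series combination: Z_total = R + L = 80.6 + j2.018 Ω = 80.63∠1.4° Ω.
Step 4 — Source phasor: V = 5∠90.0° V = 0 + j5 V.
Step 5 — Ohm's law: I = V / Z_total = (0 + j5) / (80.6 + j2.018) = 0.001553 + j0.062 A.
Step 6 — Convert to polar: |I| = 0.06202 A, ∠I = 88.6°.

I = 0.06202∠88.6° A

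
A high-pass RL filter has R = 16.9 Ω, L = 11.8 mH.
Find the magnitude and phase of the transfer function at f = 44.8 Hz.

Step 1 — Angular frequency: ω = 2π·44.8 = 281.5 rad/s.
Step 2 — Transfer function: H(jω) = jωL/(R + jωL).
Step 3 — Numerator jωL = j·3.322; denominator R + jωL = 16.9 + j3.322.
Step 4 — H = 0.03719 + j0.1892.
Step 5 — Magnitude: |H| = 0.1929 (-14.3 dB); phase: φ = 78.9°.

|H| = 0.1929 (-14.3 dB), φ = 78.9°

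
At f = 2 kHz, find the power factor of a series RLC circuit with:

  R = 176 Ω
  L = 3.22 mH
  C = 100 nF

Step 1 — Angular frequency: ω = 2π·f = 2π·2000 = 1.257e+04 rad/s.
Step 2 — Component impedances:
  R: Z = R = 176 Ω
  L: Z = jωL = j·1.257e+04·0.00322 = 0 + j40.46 Ω
  C: Z = 1/(jωC) = -j/(ω·C) = 0 - j795.8 Ω
Step 3 — Series combination: Z_total = R + L + C = 176 - j755.3 Ω = 775.5∠-76.9° Ω.
Step 4 — Power factor: PF = cos(φ) = Re(Z)/|Z| = 176/775.55 = 0.2269.
Step 5 — Type: Im(Z) = -755.3 ⇒ leading (phase φ = -76.9°).

PF = 0.2269 (leading, φ = -76.9°)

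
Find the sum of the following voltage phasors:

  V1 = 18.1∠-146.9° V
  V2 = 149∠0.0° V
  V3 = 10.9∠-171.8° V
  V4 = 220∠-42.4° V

Step 1 — Convert each phasor to rectangular form:
  V1 = 18.1·(cos(-146.9°) + j·sin(-146.9°)) = -15.16 - j9.884 V
  V2 = 149·(cos(0.0°) + j·sin(0.0°)) = 149 V
  V3 = 10.9·(cos(-171.8°) + j·sin(-171.8°)) = -10.79 - j1.555 V
  V4 = 220·(cos(-42.4°) + j·sin(-42.4°)) = 162.5 - j148.3 V
Step 2 — Sum components: V_total = 285.5 - j159.8 V.
Step 3 — Convert to polar: |V_total| = 327.2 V, ∠V_total = -29.2°.

V_total = 327.2∠-29.2° V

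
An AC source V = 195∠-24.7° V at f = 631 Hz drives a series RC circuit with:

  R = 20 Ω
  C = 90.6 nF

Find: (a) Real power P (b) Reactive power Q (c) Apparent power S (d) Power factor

Step 1 — Angular frequency: ω = 2π·f = 2π·631 = 3965 rad/s.
Step 2 — Component impedances:
  R: Z = R = 20 Ω
  C: Z = 1/(jωC) = -j/(ω·C) = 0 - j2784 Ω
Step 3 — Series combination: Z_total = R + C = 20 - j2784 Ω = 2784∠-89.6° Ω.
Step 4 — Source phasor: V = 195∠-24.7° V = 177.2 - j81.48 V.
Step 5 — Current: I = V / Z = 0.02972 + j0.06342 A = 0.07004∠64.9° A.
Step 6 — Complex power: S = V·I* = 0.09812 - j13.66 VA.
Step 7 — Real power: P = Re(S) = 0.09812 W.
Step 8 — Reactive power: Q = Im(S) = -13.66 VAR.
Step 9 — Apparent power: |S| = 13.66 VA.
Step 10 — Power factor: PF = P/|S| = 0.007184 (leading).

(a) P = 0.09812 W  (b) Q = -13.66 VAR  (c) S = 13.66 VA  (d) PF = 0.007184 (leading)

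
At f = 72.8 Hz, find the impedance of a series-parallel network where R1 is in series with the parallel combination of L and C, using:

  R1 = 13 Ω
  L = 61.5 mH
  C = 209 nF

Step 1 — Angular frequency: ω = 2π·f = 2π·72.8 = 457.4 rad/s.
Step 2 — Component impedances:
  R1: Z = R = 13 Ω
  L: Z = jωL = j·457.4·0.0615 = 0 + j28.13 Ω
  C: Z = 1/(jωC) = -j/(ω·C) = 0 - j1.046e+04 Ω
Step 3 — Parallel branch: L || C = 1/(1/L + 1/C) = 0 + j28.21 Ω.
Step 4 — Series with R1: Z_total = R1 + (L || C) = 13 + j28.21 Ω = 31.06∠65.3° Ω.

Z = 13 + j28.21 Ω = 31.06∠65.3° Ω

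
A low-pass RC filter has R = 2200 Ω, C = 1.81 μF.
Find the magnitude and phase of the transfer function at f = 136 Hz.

Step 1 — Angular frequency: ω = 2π·136 = 854.5 rad/s.
Step 2 — Transfer function: H(jω) = 1/(1 + jωRC).
Step 3 — Denominator: 1 + jωRC = 1 + j·854.5·2200·1.81e-06 = 1 + j3.403.
Step 4 — H = 0.0795 - j0.2705.
Step 5 — Magnitude: |H| = 0.282 (-11.0 dB); phase: φ = -73.6°.

|H| = 0.282 (-11.0 dB), φ = -73.6°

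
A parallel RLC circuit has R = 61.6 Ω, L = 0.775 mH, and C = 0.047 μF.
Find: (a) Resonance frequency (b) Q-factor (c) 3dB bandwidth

Step 1 — Resonance: ω₀ = 1/√(LC) = 1/√(0.000775·4.7e-08) = 1.657e+05 rad/s.
Step 2 — f₀ = ω₀/(2π) = 2.637e+04 Hz.
Step 3 — Parallel Q: Q = R/(ω₀L) = 61.6/(1.657e+05·0.000775) = 0.4797.
Step 4 — Bandwidth: Δω = ω₀/Q = 3.454e+05 rad/s; BW = Δω/(2π) = 5.497e+04 Hz.

(a) f₀ = 2.637e+04 Hz  (b) Q = 0.4797  (c) BW = 5.497e+04 Hz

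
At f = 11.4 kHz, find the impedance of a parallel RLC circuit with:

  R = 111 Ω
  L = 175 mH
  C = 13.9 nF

Step 1 — Angular frequency: ω = 2π·f = 2π·1.14e+04 = 7.163e+04 rad/s.
Step 2 — Component impedances:
  R: Z = R = 111 Ω
  L: Z = jωL = j·7.163e+04·0.175 = 0 + j1.253e+04 Ω
  C: Z = 1/(jωC) = -j/(ω·C) = 0 - j1004 Ω
Step 3 — Parallel combination: 1/Z_total = 1/R + 1/L + 1/C; Z_total = 109.9 - j11.17 Ω = 110.4∠-5.8° Ω.

Z = 109.9 - j11.17 Ω = 110.4∠-5.8° Ω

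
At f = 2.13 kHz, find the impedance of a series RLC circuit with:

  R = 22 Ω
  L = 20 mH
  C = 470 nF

Step 1 — Angular frequency: ω = 2π·f = 2π·2130 = 1.338e+04 rad/s.
Step 2 — Component impedances:
  R: Z = R = 22 Ω
  L: Z = jωL = j·1.338e+04·0.02 = 0 + j267.7 Ω
  C: Z = 1/(jωC) = -j/(ω·C) = 0 - j159 Ω
Step 3 — Series combination: Z_total = R + L + C = 22 + j108.7 Ω = 110.9∠78.6° Ω.

Z = 22 + j108.7 Ω = 110.9∠78.6° Ω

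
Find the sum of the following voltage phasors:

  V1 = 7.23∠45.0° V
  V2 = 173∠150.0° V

Step 1 — Convert each phasor to rectangular form:
  V1 = 7.23·(cos(45.0°) + j·sin(45.0°)) = 5.112 + j5.112 V
  V2 = 173·(cos(150.0°) + j·sin(150.0°)) = -149.8 + j86.5 V
Step 2 — Sum components: V_total = -144.7 + j91.61 V.
Step 3 — Convert to polar: |V_total| = 171.3 V, ∠V_total = 147.7°.

V_total = 171.3∠147.7° V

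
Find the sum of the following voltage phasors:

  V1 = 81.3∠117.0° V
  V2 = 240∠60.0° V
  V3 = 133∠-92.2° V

Step 1 — Convert each phasor to rectangular form:
  V1 = 81.3·(cos(117.0°) + j·sin(117.0°)) = -36.91 + j72.44 V
  V2 = 240·(cos(60.0°) + j·sin(60.0°)) = 120 + j207.8 V
  V3 = 133·(cos(-92.2°) + j·sin(-92.2°)) = -5.106 - j132.9 V
Step 2 — Sum components: V_total = 77.98 + j147.4 V.
Step 3 — Convert to polar: |V_total| = 166.7 V, ∠V_total = 62.1°.

V_total = 166.7∠62.1° V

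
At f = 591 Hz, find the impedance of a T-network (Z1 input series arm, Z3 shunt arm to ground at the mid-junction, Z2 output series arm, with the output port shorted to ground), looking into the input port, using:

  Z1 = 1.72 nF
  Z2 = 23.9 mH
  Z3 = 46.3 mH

Step 1 — Angular frequency: ω = 2π·f = 2π·591 = 3713 rad/s.
Step 2 — Component impedances:
  Z1: Z = 1/(jωC) = -j/(ω·C) = 0 - j1.566e+05 Ω
  Z2: Z = jωL = j·3713·0.0239 = 0 + j88.75 Ω
  Z3: Z = jωL = j·3713·0.0463 = 0 + j171.9 Ω
Step 3 — With the output port shorted to ground, the output series arm Z2 runs from the junction to ground; the shunt arm Z3 also runs from the junction to ground. They appear in parallel: Z3 || Z2 = 0 + j58.53 Ω.
Step 4 — Series with input arm Z1: Z_in = Z1 + (Z3 || Z2) = 0 - j1.565e+05 Ω = 1.565e+05∠-90.0° Ω.

Z = 0 - j1.565e+05 Ω = 1.565e+05∠-90.0° Ω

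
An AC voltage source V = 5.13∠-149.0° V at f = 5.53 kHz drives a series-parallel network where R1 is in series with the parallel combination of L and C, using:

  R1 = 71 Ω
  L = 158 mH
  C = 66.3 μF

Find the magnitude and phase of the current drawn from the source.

Step 1 — Angular frequency: ω = 2π·f = 2π·5530 = 3.475e+04 rad/s.
Step 2 — Component impedances:
  R1: Z = R = 71 Ω
  L: Z = jωL = j·3.475e+04·0.158 = 0 + j5490 Ω
  C: Z = 1/(jωC) = -j/(ω·C) = 0 - j0.4341 Ω
Step 3 — Parallel branch: L || C = 1/(1/L + 1/C) = 0 - j0.4341 Ω.
Step 4 — Series with R1: Z_total = R1 + (L || C) = 71 - j0.4341 Ω = 71∠-0.4° Ω.
Step 5 — Source phasor: V = 5.13∠-149.0° V = -4.397 - j2.642 V.
Step 6 — Ohm's law: I = V / Z_total = (-4.397 - j2.642) / (71 - j0.4341) = -0.0617 - j0.03759 A.
Step 7 — Convert to polar: |I| = 0.07225 A, ∠I = -148.6°.

I = 0.07225∠-148.6° A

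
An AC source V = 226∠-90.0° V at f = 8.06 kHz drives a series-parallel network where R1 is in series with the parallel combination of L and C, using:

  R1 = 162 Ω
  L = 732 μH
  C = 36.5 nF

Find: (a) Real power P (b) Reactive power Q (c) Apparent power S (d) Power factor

Step 1 — Angular frequency: ω = 2π·f = 2π·8060 = 5.064e+04 rad/s.
Step 2 — Component impedances:
  R1: Z = R = 162 Ω
  L: Z = jωL = j·5.064e+04·0.000732 = 0 + j37.07 Ω
  C: Z = 1/(jωC) = -j/(ω·C) = 0 - j541 Ω
Step 3 — Parallel branch: L || C = 1/(1/L + 1/C) = 0 + j39.8 Ω.
Step 4 — Series with R1: Z_total = R1 + (L || C) = 162 + j39.8 Ω = 166.8∠13.8° Ω.
Step 5 — Source phasor: V = 226∠-90.0° V = 0 - j226 V.
Step 6 — Current: I = V / Z = -0.3232 - j1.316 A = 1.355∠-103.8° A.
Step 7 — Complex power: S = V·I* = 297.3 + j73.05 VA.
Step 8 — Real power: P = Re(S) = 297.3 W.
Step 9 — Reactive power: Q = Im(S) = 73.05 VAR.
Step 10 — Apparent power: |S| = 306.2 VA.
Step 11 — Power factor: PF = P/|S| = 0.9711 (lagging).

(a) P = 297.3 W  (b) Q = 73.05 VAR  (c) S = 306.2 VA  (d) PF = 0.9711 (lagging)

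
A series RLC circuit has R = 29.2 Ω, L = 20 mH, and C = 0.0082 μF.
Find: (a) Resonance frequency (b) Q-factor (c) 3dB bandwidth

Step 1 — Resonance: ω₀ = 1/√(LC) = 1/√(0.02·8.2e-09) = 7.809e+04 rad/s.
Step 2 — f₀ = ω₀/(2π) = 1.243e+04 Hz.
Step 3 — Series Q: Q = ω₀L/R = 7.809e+04·0.02/29.2 = 53.48.
Step 4 — Bandwidth: Δω = ω₀/Q = 1460 rad/s; BW = Δω/(2π) = 232.4 Hz.

(a) f₀ = 1.243e+04 Hz  (b) Q = 53.48  (c) BW = 232.4 Hz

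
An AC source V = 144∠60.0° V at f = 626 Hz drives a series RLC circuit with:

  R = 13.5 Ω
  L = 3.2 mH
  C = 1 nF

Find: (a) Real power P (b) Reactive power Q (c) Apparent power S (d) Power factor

Step 1 — Angular frequency: ω = 2π·f = 2π·626 = 3933 rad/s.
Step 2 — Component impedances:
  R: Z = R = 13.5 Ω
  L: Z = jωL = j·3933·0.0032 = 0 + j12.59 Ω
  C: Z = 1/(jωC) = -j/(ω·C) = 0 - j2.542e+05 Ω
Step 3 — Series combination: Z_total = R + L + C = 13.5 - j2.542e+05 Ω = 2.542e+05∠-90.0° Ω.
Step 4 — Source phasor: V = 144∠60.0° V = 72 + j124.7 V.
Step 5 — Current: I = V / Z = -0.0004905 + j0.0002832 A = 0.0005664∠150.0° A.
Step 6 — Complex power: S = V·I* = 4.331e-06 - j0.08156 VA.
Step 7 — Real power: P = Re(S) = 4.331e-06 W.
Step 8 — Reactive power: Q = Im(S) = -0.08156 VAR.
Step 9 — Apparent power: |S| = 0.08156 VA.
Step 10 — Power factor: PF = P/|S| = 5.31e-05 (leading).

(a) P = 4.331e-06 W  (b) Q = -0.08156 VAR  (c) S = 0.08156 VA  (d) PF = 5.31e-05 (leading)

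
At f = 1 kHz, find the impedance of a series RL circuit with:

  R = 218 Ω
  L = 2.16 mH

Step 1 — Angular frequency: ω = 2π·f = 2π·1000 = 6283 rad/s.
Step 2 — Component impedances:
  R: Z = R = 218 Ω
  L: Z = jωL = j·6283·0.00216 = 0 + j13.57 Ω
Step 3 — Series combination: Z_total = R + L = 218 + j13.57 Ω = 218.4∠3.6° Ω.

Z = 218 + j13.57 Ω = 218.4∠3.6° Ω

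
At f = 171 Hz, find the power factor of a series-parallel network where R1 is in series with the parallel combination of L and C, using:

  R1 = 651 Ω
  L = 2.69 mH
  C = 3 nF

Step 1 — Angular frequency: ω = 2π·f = 2π·171 = 1074 rad/s.
Step 2 — Component impedances:
  R1: Z = R = 651 Ω
  L: Z = jωL = j·1074·0.00269 = 0 + j2.89 Ω
  C: Z = 1/(jωC) = -j/(ω·C) = 0 - j3.102e+05 Ω
Step 3 — Parallel branch: L || C = 1/(1/L + 1/C) = 0 + j2.89 Ω.
Step 4 — Series with R1: Z_total = R1 + (L || C) = 651 + j2.89 Ω = 651∠0.3° Ω.
Step 5 — Power factor: PF = cos(φ) = Re(Z)/|Z| = 651/651 = 1.
Step 6 — Type: Im(Z) = 2.89 ⇒ lagging (phase φ = 0.3°).

PF = 1 (lagging, φ = 0.3°)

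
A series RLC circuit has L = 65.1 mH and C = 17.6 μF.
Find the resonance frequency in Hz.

Step 1 — Resonance condition Im(Z)=0 gives ω₀ = 1/√(LC).
Step 2 — ω₀ = 1/√(0.0651·1.76e-05) = 934.2 rad/s.
Step 3 — f₀ = ω₀/(2π) = 148.7 Hz.

f₀ = 148.7 Hz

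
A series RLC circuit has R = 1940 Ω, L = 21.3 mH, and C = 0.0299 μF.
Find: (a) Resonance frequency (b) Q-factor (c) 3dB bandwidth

Step 1 — Resonance: ω₀ = 1/√(LC) = 1/√(0.0213·2.99e-08) = 3.963e+04 rad/s.
Step 2 — f₀ = ω₀/(2π) = 6307 Hz.
Step 3 — Series Q: Q = ω₀L/R = 3.963e+04·0.0213/1940 = 0.4351.
Step 4 — Bandwidth: Δω = ω₀/Q = 9.108e+04 rad/s; BW = Δω/(2π) = 1.45e+04 Hz.

(a) f₀ = 6307 Hz  (b) Q = 0.4351  (c) BW = 1.45e+04 Hz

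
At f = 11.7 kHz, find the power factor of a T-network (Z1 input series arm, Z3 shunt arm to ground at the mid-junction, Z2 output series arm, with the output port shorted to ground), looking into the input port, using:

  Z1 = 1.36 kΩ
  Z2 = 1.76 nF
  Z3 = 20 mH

Step 1 — Angular frequency: ω = 2π·f = 2π·1.17e+04 = 7.351e+04 rad/s.
Step 2 — Component impedances:
  Z1: Z = R = 1360 Ω
  Z2: Z = 1/(jωC) = -j/(ω·C) = 0 - j7729 Ω
  Z3: Z = jωL = j·7.351e+04·0.02 = 0 + j1470 Ω
Step 3 — With the output port shorted to ground, the output series arm Z2 runs from the junction to ground; the shunt arm Z3 also runs from the junction to ground. They appear in parallel: Z3 || Z2 = 0 + j1816 Ω.
Step 4 — Series with input arm Z1: Z_in = Z1 + (Z3 || Z2) = 1360 + j1816 Ω = 2269∠53.2° Ω.
Step 5 — Power factor: PF = cos(φ) = Re(Z)/|Z| = 1360/2268.5 = 0.5995.
Step 6 — Type: Im(Z) = 1816 ⇒ lagging (phase φ = 53.2°).

PF = 0.5995 (lagging, φ = 53.2°)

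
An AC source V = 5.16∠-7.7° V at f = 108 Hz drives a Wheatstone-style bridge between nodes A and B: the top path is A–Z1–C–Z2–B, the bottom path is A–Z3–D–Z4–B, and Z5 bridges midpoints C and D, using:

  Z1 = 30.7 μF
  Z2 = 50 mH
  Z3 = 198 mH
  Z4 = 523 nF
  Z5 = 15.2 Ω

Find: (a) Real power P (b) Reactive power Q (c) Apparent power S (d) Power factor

Step 1 — Angular frequency: ω = 2π·f = 2π·108 = 678.6 rad/s.
Step 2 — Component impedances:
  Z1: Z = 1/(jωC) = -j/(ω·C) = 0 - j48 Ω
  Z2: Z = jωL = j·678.6·0.05 = 0 + j33.93 Ω
  Z3: Z = jωL = j·678.6·0.198 = 0 + j134.4 Ω
  Z4: Z = 1/(jωC) = -j/(ω·C) = 0 - j2818 Ω
  Z5: Z = R = 15.2 Ω
Step 3 — Bridge requires nodal analysis (the Z5 bridge couples midpoints C and D, so the two paths cannot be reduced to a simple series/parallel combination). Setting node B to ground and injecting 1 A at node A, the 3-node admittance system at A, C, D solves to V_A = Z_AB = 4.366 - j39.6 Ω = 39.84∠-83.7° Ω.
Step 4 — Source phasor: V = 5.16∠-7.7° V = 5.113 - j0.6914 V.
Step 5 — Current: I = V / Z = 0.03132 + j0.1257 A = 0.1295∠76.0° A.
Step 6 — Complex power: S = V·I* = 0.07325 - j0.6644 VA.
Step 7 — Real power: P = Re(S) = 0.07325 W.
Step 8 — Reactive power: Q = Im(S) = -0.6644 VAR.
Step 9 — Apparent power: |S| = 0.6684 VA.
Step 10 — Power factor: PF = P/|S| = 0.1096 (leading).

(a) P = 0.07325 W  (b) Q = -0.6644 VAR  (c) S = 0.6684 VA  (d) PF = 0.1096 (leading)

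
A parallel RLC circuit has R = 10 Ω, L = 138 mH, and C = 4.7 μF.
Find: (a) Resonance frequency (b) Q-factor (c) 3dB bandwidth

Step 1 — Resonance: ω₀ = 1/√(LC) = 1/√(0.138·4.7e-06) = 1242 rad/s.
Step 2 — f₀ = ω₀/(2π) = 197.6 Hz.
Step 3 — Parallel Q: Q = R/(ω₀L) = 10/(1242·0.138) = 0.05836.
Step 4 — Bandwidth: Δω = ω₀/Q = 2.128e+04 rad/s; BW = Δω/(2π) = 3386 Hz.

(a) f₀ = 197.6 Hz  (b) Q = 0.05836  (c) BW = 3386 Hz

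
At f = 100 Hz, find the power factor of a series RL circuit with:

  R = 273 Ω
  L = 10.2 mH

Step 1 — Angular frequency: ω = 2π·f = 2π·100 = 628.3 rad/s.
Step 2 — Component impedances:
  R: Z = R = 273 Ω
  L: Z = jωL = j·628.3·0.0102 = 0 + j6.409 Ω
Step 3 — Series combination: Z_total = R + L = 273 + j6.409 Ω = 273.1∠1.3° Ω.
Step 4 — Power factor: PF = cos(φ) = Re(Z)/|Z| = 273/273.08 = 0.9997.
Step 5 — Type: Im(Z) = 6.409 ⇒ lagging (phase φ = 1.3°).

PF = 0.9997 (lagging, φ = 1.3°)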